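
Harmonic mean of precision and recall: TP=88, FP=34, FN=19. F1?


Precision = 88/122 = 0.7213
Recall = 88/107 = 0.8224
F1 = 2·P·R/(P+R) = 2·TP/(2·TP+FP+FN) = 176/(176+34+19) = 176/229 = 0.7686

0.7686


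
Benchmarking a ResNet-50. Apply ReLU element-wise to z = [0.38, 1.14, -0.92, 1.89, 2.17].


ReLU(0.38) = max(0, 0.38) = 0.38
ReLU(1.14) = max(0, 1.14) = 1.14
ReLU(-0.92) = max(0, -0.92) = 0.0
ReLU(1.89) = max(0, 1.89) = 1.89
ReLU(2.17) = max(0, 2.17) = 2.17
result = [0.38, 1.14, 0.0, 1.89, 2.17]

[0.38, 1.14, 0.0, 1.89, 2.17]


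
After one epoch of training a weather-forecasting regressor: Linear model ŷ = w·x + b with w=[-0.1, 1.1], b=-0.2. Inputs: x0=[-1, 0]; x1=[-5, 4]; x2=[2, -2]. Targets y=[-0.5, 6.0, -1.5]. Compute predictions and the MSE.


ŷ0 = (-0.1)·(-1) + (1.1)·(0) - 0.2 = -0.1
ŷ1 = (-0.1)·(-5) + (1.1)·(4) - 0.2 = 4.7
ŷ2 = (-0.1)·(2) + (1.1)·(-2) - 0.2 = -2.6
errors² = [0.16, 1.69, 1.21]
MSE = 3.0600/3 = 1.02

1.02


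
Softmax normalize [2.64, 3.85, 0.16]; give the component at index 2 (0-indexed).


Exponentials: e^2.64=14.0132, e^3.85=46.9931, e^0.16=1.1735
Sum = 62.1798
Softmax = [0.2254, 0.7558, 0.0189]
p[2] = 1.1735/62.1798 = 0.0189

0.0189


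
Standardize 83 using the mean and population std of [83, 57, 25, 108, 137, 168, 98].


μ = 96.5714, σ = 44.3069
z = (83 - 96.5714)/44.3069 = -0.3063

-0.3063


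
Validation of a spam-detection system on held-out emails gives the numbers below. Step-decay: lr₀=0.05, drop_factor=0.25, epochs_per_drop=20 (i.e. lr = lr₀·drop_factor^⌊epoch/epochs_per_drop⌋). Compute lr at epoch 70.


n_drops = ⌊70/20⌋ = 3
lr = 0.05·0.25^3 = 0.05·0.015625 = 0.00078125

0.00078125


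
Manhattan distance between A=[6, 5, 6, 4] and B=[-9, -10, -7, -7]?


d = |6+ 9| + |5+ 10| + |6+ 7| + |4+ 7|
  = 15 + 15 + 13 + 11
  = 54

54


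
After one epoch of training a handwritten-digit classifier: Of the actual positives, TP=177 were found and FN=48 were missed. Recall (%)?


Recall = TP/(TP+FN)
= 177/(177+48)
= 177/225 = 78.67%

78.67%


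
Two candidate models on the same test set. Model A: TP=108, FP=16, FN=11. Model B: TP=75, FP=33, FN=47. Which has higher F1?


Model A: P=108/124=0.871, R=108/119=0.9076, F1=2PR/(P+R)=2TP/(2TP+FP+FN)=216/243=0.8889
Model B: P=75/108=0.6944, R=75/122=0.6148, F1=2PR/(P+R)=2TP/(2TP+FP+FN)=150/230=0.6522
0.8889 > 0.6522 → Model A

Model A


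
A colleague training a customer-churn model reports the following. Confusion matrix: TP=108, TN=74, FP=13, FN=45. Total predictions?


Total = TP + TN + FP + FN
= 108 + 74 + 13 + 45
= 240
(Predicted positive: 121, predicted negative: 119)

240


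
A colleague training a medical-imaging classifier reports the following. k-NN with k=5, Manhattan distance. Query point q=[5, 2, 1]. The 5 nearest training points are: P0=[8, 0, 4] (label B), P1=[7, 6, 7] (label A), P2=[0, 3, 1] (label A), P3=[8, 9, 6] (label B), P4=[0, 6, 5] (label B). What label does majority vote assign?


d(q,P0) = 8  (label B)
d(q,P1) = 12  (label A)
d(q,P2) = 6  (label A)
d(q,P3) = 15  (label B)
d(q,P4) = 13  (label B)
Votes: A=2, B=3
Majority → B

B


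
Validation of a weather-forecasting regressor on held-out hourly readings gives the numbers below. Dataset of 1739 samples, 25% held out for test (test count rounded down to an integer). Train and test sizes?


Test = ⌊1739·25/100⌋ = 434
Train = 1739 - 434 = 1305

Train: 1305, Test: 434


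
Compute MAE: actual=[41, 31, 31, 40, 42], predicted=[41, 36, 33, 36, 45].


Absolute errors: |41-41|=0, |31-36|=5, |31-33|=2, |40-36|=4, |42-45|=3
Sum = 14
MAE = 14/5 = 14/5

14/5


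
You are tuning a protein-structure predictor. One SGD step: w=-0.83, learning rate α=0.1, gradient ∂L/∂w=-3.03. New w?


w_new = w - α·∇
= -0.83 - 0.1·-3.03
= -0.83 + 0.303
= -0.527

-0.527


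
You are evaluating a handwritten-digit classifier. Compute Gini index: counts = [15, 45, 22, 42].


Probabilities: [15/124, 45/124, 22/124, 42/124] ≈ [0.121, 0.3629, 0.1774, 0.3387]
Σpᵢ² = (225 + 2025 + 484 + 1764)/124² = 4498/15376
Gini = 1 - Σpᵢ² = 1 - 4498/15376 = 0.7075

0.7075


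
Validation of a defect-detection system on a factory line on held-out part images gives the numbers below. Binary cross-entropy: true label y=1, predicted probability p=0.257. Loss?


BCE = -[y·ln(p) + (1-y)·ln(1-p)]
= -1·ln(0.257) - 0
= -ln(0.257) = 1.3587

1.3587


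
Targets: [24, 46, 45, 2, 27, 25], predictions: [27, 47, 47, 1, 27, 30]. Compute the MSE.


Squared errors: (24-27)²=9, (46-47)²=1, (45-47)²=4, (2-1)²=1, (27-27)²=0, (25-30)²=25
Sum = 40
MSE = 40/6 = 20/3

20/3


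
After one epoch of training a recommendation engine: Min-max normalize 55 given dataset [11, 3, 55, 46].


min=3, max=55
(55-3)/(55-3) = 52/52 = 1.0

1.0


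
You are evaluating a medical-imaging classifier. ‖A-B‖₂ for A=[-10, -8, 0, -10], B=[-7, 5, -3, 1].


d = √((-10+ 7)² + (-8-5)² + (0+ 3)² + (-10-1)²)
  = √(9 + 169 + 9 + 121)
  = √308 = 17.5499

17.5499


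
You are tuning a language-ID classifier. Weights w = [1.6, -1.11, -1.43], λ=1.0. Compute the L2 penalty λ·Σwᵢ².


‖w‖₂² = (1.6)² + (-1.11)² + (-1.43)²
     = 2.56 + 1.2321 + 2.0449
     = 5.837
λ·‖w‖₂² = 1.0·5.837 = 5.837

5.837


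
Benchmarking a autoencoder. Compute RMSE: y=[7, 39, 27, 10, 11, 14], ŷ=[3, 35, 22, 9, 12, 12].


MSE = 63/6 = 10.5
RMSE = √(63/6) = 3.2404

3.2404


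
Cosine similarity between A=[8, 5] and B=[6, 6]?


A·B = 8·6 + 5·6 = 78
‖A‖ = √89 = 9.434, ‖B‖ = √72 = 8.4853
cos = 78/(√89·√72) = 78/√6408 = 0.9744

0.9744


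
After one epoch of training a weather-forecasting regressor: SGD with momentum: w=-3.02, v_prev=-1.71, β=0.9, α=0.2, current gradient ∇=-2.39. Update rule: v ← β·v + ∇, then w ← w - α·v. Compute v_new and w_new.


v_new = 0.9·-1.71 - 2.39 = -1.539 - 2.39 = -3.929
w_new = -3.02 - 0.2·-3.929 = -3.02 + 0.7858 = -2.2342

v_new=-3.929, w_new=-2.2342


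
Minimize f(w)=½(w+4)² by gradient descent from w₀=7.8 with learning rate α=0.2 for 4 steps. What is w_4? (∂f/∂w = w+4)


step 1: grad = 7.8+4 = 11.8; w = 7.8 - 0.2·(11.8) = 5.44
step 2: grad = 5.44+4 = 9.44; w = 5.44 - 0.2·(9.44) = 3.552
step 3: grad = 3.552+4 = 7.552; w = 3.552 - 0.2·(7.552) = 2.0416
step 4: grad = 2.0416+4 = 6.0416; w = 2.0416 - 0.2·(6.0416) = 0.83328

0.83328


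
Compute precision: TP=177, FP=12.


Precision = TP/(TP+FP)
= 177/(177+12)
= 177/189 = 93.65%

93.65%


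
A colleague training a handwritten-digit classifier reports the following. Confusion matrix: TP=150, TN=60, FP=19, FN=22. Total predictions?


Total = TP + TN + FP + FN
= 150 + 60 + 19 + 22
= 251
(Predicted positive: 169, predicted negative: 82)

251


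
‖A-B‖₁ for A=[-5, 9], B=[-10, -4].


d = |-5+ 10| + |9+ 4|
  = 5 + 13
  = 18

18


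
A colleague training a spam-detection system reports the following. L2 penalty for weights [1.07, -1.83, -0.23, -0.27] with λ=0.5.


‖w‖₂² = (1.07)² + (-1.83)² + (-0.23)² + (-0.27)²
     = 1.1449 + 3.3489 + 0.0529 + 0.0729
     = 4.6196
λ·‖w‖₂² = 0.5·4.6196 = 2.3098

2.3098


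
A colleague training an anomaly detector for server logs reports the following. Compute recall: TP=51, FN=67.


Recall = TP/(TP+FN)
= 51/(51+67)
= 51/118 = 43.22%

43.22%


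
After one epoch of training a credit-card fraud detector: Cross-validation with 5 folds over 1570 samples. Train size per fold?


Fold size = 1570/5 = 314
Training per fold = 1570 - 314 = 1256

1256


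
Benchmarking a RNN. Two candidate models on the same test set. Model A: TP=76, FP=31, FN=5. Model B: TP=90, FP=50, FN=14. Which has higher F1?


Model A: P=76/107=0.7103, R=76/81=0.9383, F1=2PR/(P+R)=2TP/(2TP+FP+FN)=152/188=0.8085
Model B: P=90/140=0.6429, R=90/104=0.8654, F1=2PR/(P+R)=2TP/(2TP+FP+FN)=180/244=0.7377
0.8085 > 0.7377 → Model A

Model A


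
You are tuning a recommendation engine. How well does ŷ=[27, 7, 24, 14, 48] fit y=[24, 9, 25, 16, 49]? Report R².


ȳ = 24.6
SS_res = Σ(y-ŷ)² = 19
SS_tot = Σ(y-ȳ)² = 913.2
R² = 1 - SS_res/SS_tot = 1 - 0.0208 = 0.9792

0.9792


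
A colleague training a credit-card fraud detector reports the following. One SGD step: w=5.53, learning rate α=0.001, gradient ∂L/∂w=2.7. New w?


w_new = w - α·∇
= 5.53 - 0.001·2.7
= 5.53 - 0.0027
= 5.5273

5.5273


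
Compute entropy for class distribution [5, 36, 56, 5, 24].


Probabilities: [5/126, 36/126, 56/126, 5/126, 24/126] ≈ [0.0397, 0.2857, 0.4444, 0.0397, 0.1905]
H = -((5/126)·log₂(5/126) + (36/126)·log₂(36/126) + (56/126)·log₂(56/126) + (5/126)·log₂(5/126) + (24/126)·log₂(24/126))
  = 1.8615 bits

1.8615 bits


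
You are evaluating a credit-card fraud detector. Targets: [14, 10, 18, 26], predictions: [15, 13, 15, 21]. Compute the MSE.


Squared errors: (14-15)²=1, (10-13)²=9, (18-15)²=9, (26-21)²=25
Sum = 44
MSE = 44/4 = 11

11


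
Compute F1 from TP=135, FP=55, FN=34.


Precision = 135/190 = 0.7105
Recall = 135/169 = 0.7988
F1 = 2·P·R/(P+R) = 2·TP/(2·TP+FP+FN) = 270/(270+55+34) = 270/359 = 0.7521

0.7521


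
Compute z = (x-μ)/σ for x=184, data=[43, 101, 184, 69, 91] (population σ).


μ = 97.6, σ = 47.5798
z = (184 - 97.6)/47.5798 = 1.8159

1.8159


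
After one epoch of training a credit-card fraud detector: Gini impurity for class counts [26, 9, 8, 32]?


Probabilities: [26/75, 9/75, 8/75, 32/75] ≈ [0.3467, 0.12, 0.1067, 0.4267]
Σpᵢ² = (676 + 81 + 64 + 1024)/75² = 1845/5625
Gini = 1 - Σpᵢ² = 1 - 1845/5625 = 0.672

0.672


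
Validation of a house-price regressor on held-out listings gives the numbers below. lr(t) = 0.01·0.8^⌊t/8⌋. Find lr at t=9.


n_drops = ⌊9/8⌋ = 1
lr = 0.01·0.8^1 = 0.01·0.8 = 0.008

0.008


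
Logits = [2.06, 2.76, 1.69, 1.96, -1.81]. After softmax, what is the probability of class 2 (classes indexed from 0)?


Exponentials: e^2.06=7.846, e^2.76=15.7998, e^1.69=5.4195, e^1.96=7.0993, e^-1.81=0.1637
Sum = 36.3283
Softmax = [0.216, 0.4349, 0.1492, 0.1954, 0.0045]
p[2] = 5.4195/36.3283 = 0.1492

0.1492


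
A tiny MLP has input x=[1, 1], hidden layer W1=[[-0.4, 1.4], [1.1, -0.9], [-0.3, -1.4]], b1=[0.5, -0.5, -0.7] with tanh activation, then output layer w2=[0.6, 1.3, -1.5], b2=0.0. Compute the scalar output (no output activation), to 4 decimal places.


z1[0] = (-0.4)·(1) + (1.4)·(1) + 0.5 = 1.5
z1[1] = (1.1)·(1) + (-0.9)·(1) - 0.5 = -0.3
z1[2] = (-0.3)·(1) + (-1.4)·(1) - 0.7 = -2.4
h = tanh(z1) = [0.9051, -0.2913, -0.9837]
output = (0.6)·(0.9051) + (1.3)·(-0.2913) + (-1.5)·(-0.9837) + 0.0 = 1.6399

1.6399


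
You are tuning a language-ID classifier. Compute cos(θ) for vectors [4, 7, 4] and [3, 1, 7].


A·B = 4·3 + 7·1 + 4·7 = 47
‖A‖ = √81 = 9, ‖B‖ = √59 = 7.6811
cos = 47/(√81·√59) = 47/√4779 = 0.6799

0.6799


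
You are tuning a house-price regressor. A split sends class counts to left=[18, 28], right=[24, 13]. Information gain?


Parent = [42, 41], H_parent = 0.9999
H_left = 0.9656 (n=46), H_right = 0.9353 (n=37)
H_children = (46/83)·0.9656 + (37/83)·0.9353 = 0.9521
IG = 0.9999 - 0.9521 = 0.0478

0.0478


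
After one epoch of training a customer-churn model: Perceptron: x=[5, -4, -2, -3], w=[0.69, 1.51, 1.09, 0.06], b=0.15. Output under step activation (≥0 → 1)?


z = (5)·(0.69) + (-4)·(1.51) + (-2)·(1.09) + (-3)·(0.06) + 0.15
  = -4.8
step(z) = 0 (z<0)

0


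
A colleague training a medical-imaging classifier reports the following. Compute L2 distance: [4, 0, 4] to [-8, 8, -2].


d = √((4+ 8)² + (0-8)² + (4+ 2)²)
  = √(144 + 64 + 36)
  = √244 = 15.6205

15.6205


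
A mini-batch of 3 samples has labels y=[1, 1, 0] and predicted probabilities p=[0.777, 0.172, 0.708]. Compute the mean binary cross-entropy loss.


L[0] = -ln(0.777) = 0.2523
L[1] = -ln(0.172) = 1.7603
L[2] = -ln(1-0.708) = -ln(0.292) = 1.231
mean = (0.2523 + 1.7603 + 1.231)/3 = 1.0812

1.0812


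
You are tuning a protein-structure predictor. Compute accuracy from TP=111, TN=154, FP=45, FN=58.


Accuracy = (TP+TN)/(TP+TN+FP+FN)
= (111+154)/(368)
= 265/368 = 72.01%

72.01%


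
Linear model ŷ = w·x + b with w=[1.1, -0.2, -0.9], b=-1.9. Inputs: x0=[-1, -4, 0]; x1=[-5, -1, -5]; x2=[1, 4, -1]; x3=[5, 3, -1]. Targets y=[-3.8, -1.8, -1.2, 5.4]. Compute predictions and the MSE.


ŷ0 = (1.1)·(-1) + (-0.2)·(-4) + (-0.9)·(0) - 1.9 = -2.2
ŷ1 = (1.1)·(-5) + (-0.2)·(-1) + (-0.9)·(-5) - 1.9 = -2.7
ŷ2 = (1.1)·(1) + (-0.2)·(4) + (-0.9)·(-1) - 1.9 = -0.7
ŷ3 = (1.1)·(5) + (-0.2)·(3) + (-0.9)·(-1) - 1.9 = 3.9
errors² = [2.56, 0.81, 0.25, 2.25]
MSE = 5.8700/4 = 1.4675

1.4675


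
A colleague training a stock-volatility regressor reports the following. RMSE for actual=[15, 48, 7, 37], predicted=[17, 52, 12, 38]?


MSE = 46/4 = 11.5
RMSE = √(46/4) = 3.3912

3.3912


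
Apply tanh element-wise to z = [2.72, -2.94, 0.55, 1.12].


tanh(2.72) = 0.9914
tanh(-2.94) = -0.9944
tanh(0.55) = 0.5005
tanh(1.12) = 0.8076
result = [0.9914, -0.9944, 0.5005, 0.8076]

[0.9914, -0.9944, 0.5005, 0.8076]


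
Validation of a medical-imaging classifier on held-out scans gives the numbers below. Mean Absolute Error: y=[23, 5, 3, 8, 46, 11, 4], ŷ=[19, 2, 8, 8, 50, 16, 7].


Absolute errors: |23-19|=4, |5-2|=3, |3-8|=5, |8-8|=0, |46-50|=4, |11-16|=5, |4-7|=3
Sum = 24
MAE = 24/7 = 24/7

24/7


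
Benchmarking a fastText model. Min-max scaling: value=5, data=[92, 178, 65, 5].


min=5, max=178
(5-5)/(178-5) = 0/173 = 0.0

0.0


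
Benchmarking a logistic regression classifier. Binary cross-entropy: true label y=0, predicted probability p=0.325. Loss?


BCE = -[y·ln(p) + (1-y)·ln(1-p)]
= -0 - 1·ln(1-0.325)
= -ln(0.675) = 0.393

0.393


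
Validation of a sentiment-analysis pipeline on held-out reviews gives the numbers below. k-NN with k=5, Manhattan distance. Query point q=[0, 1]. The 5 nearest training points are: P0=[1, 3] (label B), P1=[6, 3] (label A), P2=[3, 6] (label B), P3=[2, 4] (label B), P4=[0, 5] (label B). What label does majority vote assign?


d(q,P0) = 3  (label B)
d(q,P1) = 8  (label A)
d(q,P2) = 8  (label B)
d(q,P3) = 5  (label B)
d(q,P4) = 4  (label B)
Votes: A=1, B=4
Majority → B

B


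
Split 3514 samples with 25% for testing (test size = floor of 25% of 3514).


Test = ⌊3514·25/100⌋ = 878
Train = 3514 - 878 = 2636

Train: 2636, Test: 878


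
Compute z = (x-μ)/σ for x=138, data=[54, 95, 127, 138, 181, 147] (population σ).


μ = 123.6667, σ = 40.2561
z = (138 - 123.6667)/40.2561 = 0.3561

0.3561


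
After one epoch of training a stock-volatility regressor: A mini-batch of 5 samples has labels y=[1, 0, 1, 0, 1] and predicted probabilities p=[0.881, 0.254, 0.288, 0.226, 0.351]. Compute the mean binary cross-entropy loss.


L[0] = -ln(0.881) = 0.1267
L[1] = -ln(1-0.254) = -ln(0.746) = 0.293
L[2] = -ln(0.288) = 1.2448
L[3] = -ln(1-0.226) = -ln(0.774) = 0.2562
L[4] = -ln(0.351) = 1.047
mean = (0.1267 + 0.293 + 1.2448 + 0.2562 + 1.047)/5 = 0.5935

0.5935


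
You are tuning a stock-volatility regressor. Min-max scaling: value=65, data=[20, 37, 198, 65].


min=20, max=198
(65-20)/(198-20) = 45/178 = 0.2528

0.2528


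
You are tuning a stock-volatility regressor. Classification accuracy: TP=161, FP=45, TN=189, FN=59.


Accuracy = (TP+TN)/(TP+TN+FP+FN)
= (161+189)/(454)
= 350/454 = 77.09%

77.09%


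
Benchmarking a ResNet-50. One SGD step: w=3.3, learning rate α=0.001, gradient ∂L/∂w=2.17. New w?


w_new = w - α·∇
= 3.3 - 0.001·2.17
= 3.3 - 0.00217
= 3.29783

3.29783


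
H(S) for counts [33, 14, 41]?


Probabilities: [33/88, 14/88, 41/88] ≈ [0.375, 0.1591, 0.4659]
H = -((33/88)·log₂(33/88) + (14/88)·log₂(14/88) + (41/88)·log₂(41/88))
  = 1.4659 bits

1.4659 bits


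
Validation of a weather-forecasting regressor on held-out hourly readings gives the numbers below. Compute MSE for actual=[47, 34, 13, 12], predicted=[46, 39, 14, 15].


Squared errors: (47-46)²=1, (34-39)²=25, (13-14)²=1, (12-15)²=9
Sum = 36
MSE = 36/4 = 9

9


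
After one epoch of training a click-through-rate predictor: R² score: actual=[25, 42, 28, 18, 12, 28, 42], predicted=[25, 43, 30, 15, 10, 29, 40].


ȳ = 27.8571
SS_res = Σ(y-ŷ)² = 23
SS_tot = Σ(y-ȳ)² = 756.86
R² = 1 - SS_res/SS_tot = 1 - 0.0304 = 0.9696

0.9696


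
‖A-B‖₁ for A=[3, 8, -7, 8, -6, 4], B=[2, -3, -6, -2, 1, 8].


d = |3-2| + |8+ 3| + |-7+ 6| + |8+ 2| + |-6-1| + |4-8|
  = 1 + 11 + 1 + 10 + 7 + 4
  = 34

34


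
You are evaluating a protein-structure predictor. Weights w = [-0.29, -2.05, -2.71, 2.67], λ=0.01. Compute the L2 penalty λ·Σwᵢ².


‖w‖₂² = (-0.29)² + (-2.05)² + (-2.71)² + (2.67)²
     = 0.0841 + 4.2025 + 7.3441 + 7.1289
     = 18.7596
λ·‖w‖₂² = 0.01·18.7596 = 0.187596

0.187596


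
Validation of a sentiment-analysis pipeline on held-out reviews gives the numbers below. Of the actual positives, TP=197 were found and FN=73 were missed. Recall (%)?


Recall = TP/(TP+FN)
= 197/(197+73)
= 197/270 = 72.96%

72.96%


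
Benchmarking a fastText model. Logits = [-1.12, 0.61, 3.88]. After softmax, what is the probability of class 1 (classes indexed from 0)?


Exponentials: e^-1.12=0.3263, e^0.61=1.8404, e^3.88=48.4242
Sum = 50.5909
Softmax = [0.0064, 0.0364, 0.9572]
p[1] = 1.8404/50.5909 = 0.0364

0.0364


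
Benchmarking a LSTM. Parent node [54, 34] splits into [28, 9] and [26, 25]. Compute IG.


Parent = [54, 34], H_parent = 0.9624
H_left = 0.8004 (n=37), H_right = 0.9997 (n=51)
H_children = (37/88)·0.8004 + (51/88)·0.9997 = 0.9159
IG = 0.9624 - 0.9159 = 0.0465

0.0465


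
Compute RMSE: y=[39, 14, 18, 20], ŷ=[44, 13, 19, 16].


MSE = 43/4 = 10.75
RMSE = √(43/4) = 3.2787

3.2787


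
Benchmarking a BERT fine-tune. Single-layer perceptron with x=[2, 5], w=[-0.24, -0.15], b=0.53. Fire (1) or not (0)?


z = (2)·(-0.24) + (5)·(-0.15) + 0.53
  = -0.7
step(z) = 0 (z<0)

0


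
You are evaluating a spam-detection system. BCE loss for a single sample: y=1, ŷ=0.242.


BCE = -[y·ln(p) + (1-y)·ln(1-p)]
= -1·ln(0.242) - 0
= -ln(0.242) = 1.4188

1.4188


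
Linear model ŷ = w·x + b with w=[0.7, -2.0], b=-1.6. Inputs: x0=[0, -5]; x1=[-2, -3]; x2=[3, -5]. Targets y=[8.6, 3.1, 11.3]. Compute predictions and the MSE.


ŷ0 = (0.7)·(0) + (-2.0)·(-5) - 1.6 = 8.4
ŷ1 = (0.7)·(-2) + (-2.0)·(-3) - 1.6 = 3.0
ŷ2 = (0.7)·(3) + (-2.0)·(-5) - 1.6 = 10.5
errors² = [0.04, 0.01, 0.64]
MSE = 0.6900/3 = 0.23

0.23


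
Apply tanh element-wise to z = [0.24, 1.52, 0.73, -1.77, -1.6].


tanh(0.24) = 0.2355
tanh(1.52) = 0.9087
tanh(0.73) = 0.6231
tanh(-1.77) = -0.9436
tanh(-1.6) = -0.9217
result = [0.2355, 0.9087, 0.6231, -0.9436, -0.9217]

[0.2355, 0.9087, 0.6231, -0.9436, -0.9217]


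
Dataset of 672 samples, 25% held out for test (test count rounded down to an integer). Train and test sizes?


Test = ⌊672·25/100⌋ = 168
Train = 672 - 168 = 504

Train: 504, Test: 168


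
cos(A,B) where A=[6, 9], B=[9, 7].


A·B = 6·9 + 9·7 = 117
‖A‖ = √117 = 10.8167, ‖B‖ = √130 = 11.4018
cos = 117/(√117·√130) = 117/√15210 = 0.9487

0.9487


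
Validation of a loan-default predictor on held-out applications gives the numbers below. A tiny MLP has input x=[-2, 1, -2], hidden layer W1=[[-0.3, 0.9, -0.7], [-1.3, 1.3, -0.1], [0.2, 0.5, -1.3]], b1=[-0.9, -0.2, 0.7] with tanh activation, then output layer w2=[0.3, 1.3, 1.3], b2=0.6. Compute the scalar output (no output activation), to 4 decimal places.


z1[0] = (-0.3)·(-2) + (0.9)·(1) + (-0.7)·(-2) - 0.9 = 2.0
z1[1] = (-1.3)·(-2) + (1.3)·(1) + (-0.1)·(-2) - 0.2 = 3.9
z1[2] = (0.2)·(-2) + (0.5)·(1) + (-1.3)·(-2) + 0.7 = 3.4
h = tanh(z1) = [0.964, 0.9992, 0.9978]
output = (0.3)·(0.964) + (1.3)·(0.9992) + (1.3)·(0.9978) + 0.6 = 3.4853

3.4853


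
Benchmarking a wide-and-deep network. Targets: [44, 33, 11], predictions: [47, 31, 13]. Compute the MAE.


Absolute errors: |44-47|=3, |33-31|=2, |11-13|=2
Sum = 7
MAE = 7/3 = 7/3

7/3


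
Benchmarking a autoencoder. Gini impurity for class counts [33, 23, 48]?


Probabilities: [33/104, 23/104, 48/104] ≈ [0.3173, 0.2212, 0.4615]
Σpᵢ² = (1089 + 529 + 2304)/104² = 3922/10816
Gini = 1 - Σpᵢ² = 1 - 3922/10816 = 0.6374

0.6374


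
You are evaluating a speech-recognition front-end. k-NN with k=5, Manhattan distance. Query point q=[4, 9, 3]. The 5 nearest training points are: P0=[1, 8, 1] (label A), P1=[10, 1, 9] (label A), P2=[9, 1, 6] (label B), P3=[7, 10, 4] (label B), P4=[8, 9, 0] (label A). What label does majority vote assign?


d(q,P0) = 6  (label A)
d(q,P1) = 20  (label A)
d(q,P2) = 16  (label B)
d(q,P3) = 5  (label B)
d(q,P4) = 7  (label A)
Votes: A=3, B=2
Majority → A

A


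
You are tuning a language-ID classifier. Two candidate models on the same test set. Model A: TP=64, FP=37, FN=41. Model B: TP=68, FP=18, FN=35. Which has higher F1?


Model A: P=64/101=0.6337, R=64/105=0.6095, F1=2PR/(P+R)=2TP/(2TP+FP+FN)=128/206=0.6214
Model B: P=68/86=0.7907, R=68/103=0.6602, F1=2PR/(P+R)=2TP/(2TP+FP+FN)=136/189=0.7196
0.6214 < 0.7196 → Model B

Model B


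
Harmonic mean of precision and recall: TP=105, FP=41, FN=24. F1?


Precision = 105/146 = 0.7192
Recall = 105/129 = 0.814
F1 = 2·P·R/(P+R) = 2·TP/(2·TP+FP+FN) = 210/(210+41+24) = 210/275 = 0.7636

0.7636


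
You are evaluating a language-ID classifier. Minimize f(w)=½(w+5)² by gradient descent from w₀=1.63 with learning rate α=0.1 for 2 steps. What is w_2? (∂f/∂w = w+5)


step 1: grad = 1.63+5 = 6.63; w = 1.63 - 0.1·(6.63) = 0.967
step 2: grad = 0.967+5 = 5.967; w = 0.967 - 0.1·(5.967) = 0.3703

0.3703


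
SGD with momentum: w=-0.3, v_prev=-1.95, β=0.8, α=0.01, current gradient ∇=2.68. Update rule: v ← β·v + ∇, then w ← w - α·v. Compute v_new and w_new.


v_new = 0.8·-1.95 + 2.68 = -1.56 + 2.68 = 1.12
w_new = -0.3 - 0.01·1.12 = -0.3 - 0.0112 = -0.3112

v_new=1.12, w_new=-0.3112


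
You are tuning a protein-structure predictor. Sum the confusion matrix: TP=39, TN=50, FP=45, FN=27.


Total = TP + TN + FP + FN
= 39 + 50 + 45 + 27
= 161
(Predicted positive: 84, predicted negative: 77)

161


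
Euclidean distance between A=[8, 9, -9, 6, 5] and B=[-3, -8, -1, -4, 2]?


d = √((8+ 3)² + (9+ 8)² + (-9+ 1)² + (6+ 4)² + (5-2)²)
  = √(121 + 289 + 64 + 100 + 9)
  = √583 = 24.1454

24.1454


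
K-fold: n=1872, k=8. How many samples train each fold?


Fold size = 1872/8 = 234
Training per fold = 1872 - 234 = 1638

1638


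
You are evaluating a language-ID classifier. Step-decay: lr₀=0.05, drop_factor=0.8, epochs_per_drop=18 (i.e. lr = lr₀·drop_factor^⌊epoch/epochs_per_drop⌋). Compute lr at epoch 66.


n_drops = ⌊66/18⌋ = 3
lr = 0.05·0.8^3 = 0.05·0.512 = 0.0256

0.0256


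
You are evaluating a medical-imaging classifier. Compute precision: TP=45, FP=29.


Precision = TP/(TP+FP)
= 45/(45+29)
= 45/74 = 60.81%

60.81%


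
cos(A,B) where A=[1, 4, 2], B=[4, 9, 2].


A·B = 1·4 + 4·9 + 2·2 = 44
‖A‖ = √21 = 4.5826, ‖B‖ = √101 = 10.0499
cos = 44/(√21·√101) = 44/√2121 = 0.9554

0.9554


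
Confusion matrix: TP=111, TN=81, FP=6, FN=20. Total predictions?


Total = TP + TN + FP + FN
= 111 + 81 + 6 + 20
= 218
(Predicted positive: 117, predicted negative: 101)

218


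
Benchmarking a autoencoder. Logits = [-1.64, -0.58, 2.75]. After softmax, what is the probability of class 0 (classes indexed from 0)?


Exponentials: e^-1.64=0.194, e^-0.58=0.5599, e^2.75=15.6426
Sum = 16.3965
Softmax = [0.0118, 0.0341, 0.954]
p[0] = 0.194/16.3965 = 0.0118

0.0118


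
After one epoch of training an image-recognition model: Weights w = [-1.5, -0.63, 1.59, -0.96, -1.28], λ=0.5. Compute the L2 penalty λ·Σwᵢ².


‖w‖₂² = (-1.5)² + (-0.63)² + (1.59)² + (-0.96)² + (-1.28)²
     = 2.25 + 0.3969 + 2.5281 + 0.9216 + 1.6384
     = 7.735
λ·‖w‖₂² = 0.5·7.735 = 3.8675

3.8675


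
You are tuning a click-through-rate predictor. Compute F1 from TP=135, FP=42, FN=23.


Precision = 135/177 = 0.7627
Recall = 135/158 = 0.8544
F1 = 2·P·R/(P+R) = 2·TP/(2·TP+FP+FN) = 270/(270+42+23) = 270/335 = 0.806

0.806


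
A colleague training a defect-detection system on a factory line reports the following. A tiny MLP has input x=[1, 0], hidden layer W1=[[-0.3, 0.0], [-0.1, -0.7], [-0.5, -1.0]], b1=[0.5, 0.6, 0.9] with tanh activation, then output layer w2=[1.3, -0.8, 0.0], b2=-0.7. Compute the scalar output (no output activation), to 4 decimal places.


z1[0] = (-0.3)·(1) + (0.0)·(0) + 0.5 = 0.2
z1[1] = (-0.1)·(1) + (-0.7)·(0) + 0.6 = 0.5
z1[2] = (-0.5)·(1) + (-1.0)·(0) + 0.9 = 0.4
h = tanh(z1) = [0.1974, 0.4621, 0.3799]
output = (1.3)·(0.1974) + (-0.8)·(0.4621) + (0.0)·(0.3799) - 0.7 = -0.8131

-0.8131


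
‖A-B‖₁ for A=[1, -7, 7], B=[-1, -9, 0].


d = |1+ 1| + |-7+ 9| + |7-0|
  = 2 + 2 + 7
  = 11

11


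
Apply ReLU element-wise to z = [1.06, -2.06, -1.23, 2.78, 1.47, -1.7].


ReLU(1.06) = max(0, 1.06) = 1.06
ReLU(-2.06) = max(0, -2.06) = 0.0
ReLU(-1.23) = max(0, -1.23) = 0.0
ReLU(2.78) = max(0, 2.78) = 2.78
ReLU(1.47) = max(0, 1.47) = 1.47
ReLU(-1.7) = max(0, -1.7) = 0.0
result = [1.06, 0.0, 0.0, 2.78, 1.47, 0.0]

[1.06, 0.0, 0.0, 2.78, 1.47, 0.0]


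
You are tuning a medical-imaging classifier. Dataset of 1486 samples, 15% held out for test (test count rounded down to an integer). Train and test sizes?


Test = ⌊1486·15/100⌋ = 222
Train = 1486 - 222 = 1264

Train: 1264, Test: 222


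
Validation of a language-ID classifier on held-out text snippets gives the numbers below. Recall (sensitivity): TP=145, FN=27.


Recall = TP/(TP+FN)
= 145/(145+27)
= 145/172 = 84.3%

84.3%


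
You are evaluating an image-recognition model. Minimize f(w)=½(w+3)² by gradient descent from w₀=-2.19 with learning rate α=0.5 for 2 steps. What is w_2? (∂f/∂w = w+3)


step 1: grad = -2.19+3 = 0.81; w = -2.19 - 0.5·(0.81) = -2.595
step 2: grad = -2.595+3 = 0.405; w = -2.595 - 0.5·(0.405) = -2.7975

-2.7975


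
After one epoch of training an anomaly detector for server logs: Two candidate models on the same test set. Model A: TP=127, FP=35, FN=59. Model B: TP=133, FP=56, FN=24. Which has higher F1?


Model A: P=127/162=0.784, R=127/186=0.6828, F1=2PR/(P+R)=2TP/(2TP+FP+FN)=254/348=0.7299
Model B: P=133/189=0.7037, R=133/157=0.8471, F1=2PR/(P+R)=2TP/(2TP+FP+FN)=266/346=0.7688
0.7299 < 0.7688 → Model B

Model B


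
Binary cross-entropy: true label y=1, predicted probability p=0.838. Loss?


BCE = -[y·ln(p) + (1-y)·ln(1-p)]
= -1·ln(0.838) - 0
= -ln(0.838) = 0.1767

0.1767


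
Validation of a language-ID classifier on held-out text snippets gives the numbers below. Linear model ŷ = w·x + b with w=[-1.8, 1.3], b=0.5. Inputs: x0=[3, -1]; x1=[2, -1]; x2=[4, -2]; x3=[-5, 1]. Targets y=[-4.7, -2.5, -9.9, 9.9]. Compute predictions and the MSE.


ŷ0 = (-1.8)·(3) + (1.3)·(-1) + 0.5 = -6.2
ŷ1 = (-1.8)·(2) + (1.3)·(-1) + 0.5 = -4.4
ŷ2 = (-1.8)·(4) + (1.3)·(-2) + 0.5 = -9.3
ŷ3 = (-1.8)·(-5) + (1.3)·(1) + 0.5 = 10.8
errors² = [2.25, 3.61, 0.36, 0.81]
MSE = 7.0300/4 = 1.7575

1.7575


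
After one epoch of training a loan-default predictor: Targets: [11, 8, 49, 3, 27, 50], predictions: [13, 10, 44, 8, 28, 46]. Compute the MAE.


Absolute errors: |11-13|=2, |8-10|=2, |49-44|=5, |3-8|=5, |27-28|=1, |50-46|=4
Sum = 19
MAE = 19/6 = 19/6

19/6


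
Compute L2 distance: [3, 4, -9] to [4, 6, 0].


d = √((3-4)² + (4-6)² + (-9-0)²)
  = √(1 + 4 + 81)
  = √86 = 9.2736

9.2736


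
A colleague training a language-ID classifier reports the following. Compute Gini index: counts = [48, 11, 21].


Probabilities: [48/80, 11/80, 21/80] ≈ [0.6, 0.1375, 0.2625]
Σpᵢ² = (2304 + 121 + 441)/80² = 2866/6400
Gini = 1 - Σpᵢ² = 1 - 2866/6400 = 0.5522

0.5522


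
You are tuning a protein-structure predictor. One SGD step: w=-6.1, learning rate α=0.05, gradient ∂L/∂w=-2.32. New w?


w_new = w - α·∇
= -6.1 - 0.05·-2.32
= -6.1 + 0.116
= -5.984

-5.984


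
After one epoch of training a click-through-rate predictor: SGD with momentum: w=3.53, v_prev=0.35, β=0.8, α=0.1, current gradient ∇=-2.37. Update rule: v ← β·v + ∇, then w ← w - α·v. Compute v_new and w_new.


v_new = 0.8·0.35 - 2.37 = 0.28 - 2.37 = -2.09
w_new = 3.53 - 0.1·-2.09 = 3.53 + 0.209 = 3.739

v_new=-2.09, w_new=3.739


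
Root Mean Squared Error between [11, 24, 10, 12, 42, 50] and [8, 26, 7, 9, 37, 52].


MSE = 60/6 = 10
RMSE = √(60/6) = 3.1623

3.1623


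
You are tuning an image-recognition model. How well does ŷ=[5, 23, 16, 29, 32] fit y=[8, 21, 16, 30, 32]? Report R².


ȳ = 21.4
SS_res = Σ(y-ŷ)² = 14
SS_tot = Σ(y-ȳ)² = 395.2
R² = 1 - SS_res/SS_tot = 1 - 0.0354 = 0.9646

0.9646


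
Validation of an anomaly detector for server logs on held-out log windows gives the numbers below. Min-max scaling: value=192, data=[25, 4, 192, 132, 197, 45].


min=4, max=197
(192-4)/(197-4) = 188/193 = 0.9741

0.9741


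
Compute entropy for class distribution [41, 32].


Probabilities: [41/73, 32/73] ≈ [0.5616, 0.4384]
H = -((41/73)·log₂(41/73) + (32/73)·log₂(32/73))
  = 0.989 bits

0.989 bits


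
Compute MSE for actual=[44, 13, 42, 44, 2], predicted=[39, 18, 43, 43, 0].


Squared errors: (44-39)²=25, (13-18)²=25, (42-43)²=1, (44-43)²=1, (2-0)²=4
Sum = 56
MSE = 56/5 = 56/5

56/5


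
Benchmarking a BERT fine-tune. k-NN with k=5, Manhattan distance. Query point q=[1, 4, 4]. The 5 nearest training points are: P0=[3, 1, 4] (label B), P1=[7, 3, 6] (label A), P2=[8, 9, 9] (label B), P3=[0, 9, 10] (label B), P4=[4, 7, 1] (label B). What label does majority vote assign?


d(q,P0) = 5  (label B)
d(q,P1) = 9  (label A)
d(q,P2) = 17  (label B)
d(q,P3) = 12  (label B)
d(q,P4) = 9  (label B)
Votes: A=1, B=4
Majority → B

B


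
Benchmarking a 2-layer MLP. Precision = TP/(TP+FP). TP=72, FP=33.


Precision = TP/(TP+FP)
= 72/(72+33)
= 72/105 = 68.57%

68.57%


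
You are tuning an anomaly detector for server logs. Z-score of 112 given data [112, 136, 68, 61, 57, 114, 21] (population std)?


μ = 81.2857, σ = 37.4536
z = (112 - 81.2857)/37.4536 = 0.8201

0.8201


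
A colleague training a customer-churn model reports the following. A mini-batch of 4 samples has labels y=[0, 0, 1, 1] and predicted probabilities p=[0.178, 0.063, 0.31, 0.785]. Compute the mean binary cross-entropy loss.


L[0] = -ln(1-0.178) = -ln(0.822) = 0.196
L[1] = -ln(1-0.063) = -ln(0.937) = 0.0651
L[2] = -ln(0.31) = 1.1712
L[3] = -ln(0.785) = 0.2421
mean = (0.196 + 0.0651 + 1.1712 + 0.2421)/4 = 0.4186

0.4186


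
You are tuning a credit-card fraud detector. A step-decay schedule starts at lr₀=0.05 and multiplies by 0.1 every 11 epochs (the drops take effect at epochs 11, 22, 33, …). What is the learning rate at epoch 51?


n_drops = ⌊51/11⌋ = 4
lr = 0.05·0.1^4 = 0.05·0.0001 = 0.000005

0.000005


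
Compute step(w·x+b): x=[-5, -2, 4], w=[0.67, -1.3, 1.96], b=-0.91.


z = (-5)·(0.67) + (-2)·(-1.3) + (4)·(1.96) - 0.91
  = 6.18
step(z) = 1 (z≥0)

1


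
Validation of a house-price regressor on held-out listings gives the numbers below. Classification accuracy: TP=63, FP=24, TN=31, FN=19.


Accuracy = (TP+TN)/(TP+TN+FP+FN)
= (63+31)/(137)
= 94/137 = 68.61%

68.61%


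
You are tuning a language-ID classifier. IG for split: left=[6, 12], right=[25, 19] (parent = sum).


Parent = [31, 31], H_parent = 1
H_left = 0.9183 (n=18), H_right = 0.9865 (n=44)
H_children = (18/62)·0.9183 + (44/62)·0.9865 = 0.9667
IG = 1 - 0.9667 = 0.0333

0.0333


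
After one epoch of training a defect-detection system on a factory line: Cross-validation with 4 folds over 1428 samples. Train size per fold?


Fold size = 1428/4 = 357
Training per fold = 1428 - 357 = 1071

1071


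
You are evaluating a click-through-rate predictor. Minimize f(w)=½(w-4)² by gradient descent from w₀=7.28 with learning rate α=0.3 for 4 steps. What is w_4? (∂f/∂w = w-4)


step 1: grad = 7.28-4 = 3.28; w = 7.28 - 0.3·(3.28) = 6.296
step 2: grad = 6.296-4 = 2.296; w = 6.296 - 0.3·(2.296) = 5.6072
step 3: grad = 5.6072-4 = 1.6072; w = 5.6072 - 0.3·(1.6072) = 5.12504
step 4: grad = 5.12504-4 = 1.12504; w = 5.12504 - 0.3·(1.12504) = 4.787528

4.787528


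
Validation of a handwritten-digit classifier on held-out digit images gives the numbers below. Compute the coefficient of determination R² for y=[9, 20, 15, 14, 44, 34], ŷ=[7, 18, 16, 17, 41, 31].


ȳ = 22.6667
SS_res = Σ(y-ŷ)² = 36
SS_tot = Σ(y-ȳ)² = 911.33
R² = 1 - SS_res/SS_tot = 1 - 0.0395 = 0.9605

0.9605


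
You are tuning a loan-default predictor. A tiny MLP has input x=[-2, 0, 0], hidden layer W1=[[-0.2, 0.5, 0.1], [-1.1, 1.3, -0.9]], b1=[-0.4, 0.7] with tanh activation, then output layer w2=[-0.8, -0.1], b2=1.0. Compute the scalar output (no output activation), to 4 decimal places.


z1[0] = (-0.2)·(-2) + (0.5)·(0) + (0.1)·(0) - 0.4 = 0.0
z1[1] = (-1.1)·(-2) + (1.3)·(0) + (-0.9)·(0) + 0.7 = 2.9
h = tanh(z1) = [0.0, 0.994]
output = (-0.8)·(0.0) + (-0.1)·(0.994) + 1.0 = 0.9006

0.9006


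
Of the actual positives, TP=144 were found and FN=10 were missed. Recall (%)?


Recall = TP/(TP+FN)
= 144/(144+10)
= 144/154 = 93.51%

93.51%


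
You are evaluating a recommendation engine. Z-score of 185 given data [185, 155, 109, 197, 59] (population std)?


μ = 141, σ = 51.0216
z = (185 - 141)/51.0216 = 0.8624

0.8624


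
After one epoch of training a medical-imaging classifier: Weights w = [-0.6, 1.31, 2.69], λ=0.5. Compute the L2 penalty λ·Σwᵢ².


‖w‖₂² = (-0.6)² + (1.31)² + (2.69)²
     = 0.36 + 1.7161 + 7.2361
     = 9.3122
λ·‖w‖₂² = 0.5·9.3122 = 4.6561

4.6561


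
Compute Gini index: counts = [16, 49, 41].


Probabilities: [16/106, 49/106, 41/106] ≈ [0.1509, 0.4623, 0.3868]
Σpᵢ² = (256 + 2401 + 1681)/106² = 4338/11236
Gini = 1 - Σpᵢ² = 1 - 4338/11236 = 0.6139

0.6139


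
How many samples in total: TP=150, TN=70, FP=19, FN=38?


Total = TP + TN + FP + FN
= 150 + 70 + 19 + 38
= 277
(Predicted positive: 169, predicted negative: 108)

277


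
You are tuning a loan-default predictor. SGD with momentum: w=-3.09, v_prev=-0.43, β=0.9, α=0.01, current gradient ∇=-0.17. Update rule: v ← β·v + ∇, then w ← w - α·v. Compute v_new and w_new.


v_new = 0.9·-0.43 - 0.17 = -0.387 - 0.17 = -0.557
w_new = -3.09 - 0.01·-0.557 = -3.09 + 0.00557 = -3.08443

v_new=-0.557, w_new=-3.08443


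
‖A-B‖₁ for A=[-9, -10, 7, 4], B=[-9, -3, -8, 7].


d = |-9+ 9| + |-10+ 3| + |7+ 8| + |4-7|
  = 0 + 7 + 15 + 3
  = 25

25


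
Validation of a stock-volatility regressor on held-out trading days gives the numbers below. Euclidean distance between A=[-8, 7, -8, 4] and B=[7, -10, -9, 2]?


d = √((-8-7)² + (7+ 10)² + (-8+ 9)² + (4-2)²)
  = √(225 + 289 + 1 + 4)
  = √519 = 22.7816

22.7816


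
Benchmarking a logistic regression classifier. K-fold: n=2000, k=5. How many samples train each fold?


Fold size = 2000/5 = 400
Training per fold = 2000 - 400 = 1600

1600


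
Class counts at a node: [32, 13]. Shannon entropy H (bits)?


Probabilities: [32/45, 13/45] ≈ [0.7111, 0.2889]
H = -((32/45)·log₂(32/45) + (13/45)·log₂(13/45))
  = 0.8673 bits

0.8673 bits


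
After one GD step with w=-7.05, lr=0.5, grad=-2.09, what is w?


w_new = w - α·∇
= -7.05 - 0.5·-2.09
= -7.05 + 1.045
= -6.005

-6.005


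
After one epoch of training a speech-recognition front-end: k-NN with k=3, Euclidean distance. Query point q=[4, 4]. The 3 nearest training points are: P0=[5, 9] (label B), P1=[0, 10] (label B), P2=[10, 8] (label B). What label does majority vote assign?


d(q,P0) = 5.099  (label B)
d(q,P1) = 7.2111  (label B)
d(q,P2) = 7.2111  (label B)
Votes: A=0, B=3
Majority → B

B


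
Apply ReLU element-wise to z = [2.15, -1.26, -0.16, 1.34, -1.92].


ReLU(2.15) = max(0, 2.15) = 2.15
ReLU(-1.26) = max(0, -1.26) = 0.0
ReLU(-0.16) = max(0, -0.16) = 0.0
ReLU(1.34) = max(0, 1.34) = 1.34
ReLU(-1.92) = max(0, -1.92) = 0.0
result = [2.15, 0.0, 0.0, 1.34, 0.0]

[2.15, 0.0, 0.0, 1.34, 0.0]


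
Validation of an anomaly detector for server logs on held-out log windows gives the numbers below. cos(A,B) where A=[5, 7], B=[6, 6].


A·B = 5·6 + 7·6 = 72
‖A‖ = √74 = 8.6023, ‖B‖ = √72 = 8.4853
cos = 72/(√74·√72) = 72/√5328 = 0.9864

0.9864


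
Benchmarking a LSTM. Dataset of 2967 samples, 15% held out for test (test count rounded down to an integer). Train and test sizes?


Test = ⌊2967·15/100⌋ = 445
Train = 2967 - 445 = 2522

Train: 2522, Test: 445


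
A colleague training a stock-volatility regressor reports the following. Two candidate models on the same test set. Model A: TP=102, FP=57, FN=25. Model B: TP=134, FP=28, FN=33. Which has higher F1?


Model A: P=102/159=0.6415, R=102/127=0.8031, F1=2PR/(P+R)=2TP/(2TP+FP+FN)=204/286=0.7133
Model B: P=134/162=0.8272, R=134/167=0.8024, F1=2PR/(P+R)=2TP/(2TP+FP+FN)=268/329=0.8146
0.7133 < 0.8146 → Model B

Model B


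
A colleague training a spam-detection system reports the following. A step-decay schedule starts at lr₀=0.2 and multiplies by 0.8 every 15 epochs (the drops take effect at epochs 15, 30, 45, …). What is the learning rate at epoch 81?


n_drops = ⌊81/15⌋ = 5
lr = 0.2·0.8^5 = 0.2·0.32768 = 0.065536

0.065536


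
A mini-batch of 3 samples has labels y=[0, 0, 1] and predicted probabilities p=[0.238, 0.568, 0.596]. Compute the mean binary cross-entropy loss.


L[0] = -ln(1-0.238) = -ln(0.762) = 0.2718
L[1] = -ln(1-0.568) = -ln(0.432) = 0.8393
L[2] = -ln(0.596) = 0.5175
mean = (0.2718 + 0.8393 + 0.5175)/3 = 0.5429

0.5429


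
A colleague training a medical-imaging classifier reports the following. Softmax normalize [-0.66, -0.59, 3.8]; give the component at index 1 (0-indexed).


Exponentials: e^-0.66=0.5169, e^-0.59=0.5543, e^3.8=44.7012
Sum = 45.7724
Softmax = [0.0113, 0.0121, 0.9766]
p[1] = 0.5543/45.7724 = 0.0121

0.0121


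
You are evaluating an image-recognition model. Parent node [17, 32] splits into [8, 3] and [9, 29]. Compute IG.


Parent = [17, 32], H_parent = 0.9313
H_left = 0.8454 (n=11), H_right = 0.7897 (n=38)
H_children = (11/49)·0.8454 + (38/49)·0.7897 = 0.8022
IG = 0.9313 - 0.8022 = 0.1291

0.1291


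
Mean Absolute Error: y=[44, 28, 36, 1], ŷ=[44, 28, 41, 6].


Absolute errors: |44-44|=0, |28-28|=0, |36-41|=5, |1-6|=5
Sum = 10
MAE = 10/4 = 5/2

5/2


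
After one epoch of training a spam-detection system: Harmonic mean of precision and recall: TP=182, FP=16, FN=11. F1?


Precision = 182/198 = 0.9192
Recall = 182/193 = 0.943
F1 = 2·P·R/(P+R) = 2·TP/(2·TP+FP+FN) = 364/(364+16+11) = 364/391 = 0.9309

0.9309


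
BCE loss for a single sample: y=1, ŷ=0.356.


BCE = -[y·ln(p) + (1-y)·ln(1-p)]
= -1·ln(0.356) - 0
= -ln(0.356) = 1.0328

1.0328


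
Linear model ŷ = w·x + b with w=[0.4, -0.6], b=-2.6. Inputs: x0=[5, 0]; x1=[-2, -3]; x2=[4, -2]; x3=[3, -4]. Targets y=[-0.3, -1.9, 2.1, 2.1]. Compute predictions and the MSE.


ŷ0 = (0.4)·(5) + (-0.6)·(0) - 2.6 = -0.6
ŷ1 = (0.4)·(-2) + (-0.6)·(-3) - 2.6 = -1.6
ŷ2 = (0.4)·(4) + (-0.6)·(-2) - 2.6 = 0.2
ŷ3 = (0.4)·(3) + (-0.6)·(-4) - 2.6 = 1.0
errors² = [0.09, 0.09, 3.61, 1.21]
MSE = 5.0000/4 = 1.25

1.25


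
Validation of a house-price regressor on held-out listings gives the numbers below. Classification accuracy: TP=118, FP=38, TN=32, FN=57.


Accuracy = (TP+TN)/(TP+TN+FP+FN)
= (118+32)/(245)
= 150/245 = 61.22%

61.22%
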